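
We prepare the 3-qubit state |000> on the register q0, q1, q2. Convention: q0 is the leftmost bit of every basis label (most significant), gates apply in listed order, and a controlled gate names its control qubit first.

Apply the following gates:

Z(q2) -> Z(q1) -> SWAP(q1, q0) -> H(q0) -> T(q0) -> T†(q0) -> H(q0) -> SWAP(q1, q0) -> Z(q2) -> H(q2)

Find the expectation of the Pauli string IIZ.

The observable IIZ averages to 0. Key observation: the block from step 3 through step 8 cancels to the identity and can be dropped.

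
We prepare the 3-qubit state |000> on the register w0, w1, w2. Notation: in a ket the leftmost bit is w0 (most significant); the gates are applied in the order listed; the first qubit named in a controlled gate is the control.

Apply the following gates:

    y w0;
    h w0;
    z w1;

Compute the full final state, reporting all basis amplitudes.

After the circuit, the state carries amplitude sqrt(2)*I/2 on |000>, -sqrt(2)*I/2 on |100>, and 0 on every other basis state.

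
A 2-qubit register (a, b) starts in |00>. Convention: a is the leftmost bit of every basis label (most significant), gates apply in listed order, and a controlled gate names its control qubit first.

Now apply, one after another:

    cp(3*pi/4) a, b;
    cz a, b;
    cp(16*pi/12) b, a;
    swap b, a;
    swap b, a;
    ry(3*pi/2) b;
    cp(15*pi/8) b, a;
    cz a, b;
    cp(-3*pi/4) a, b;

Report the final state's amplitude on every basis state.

The final amplitudes are -sqrt(2)/2 on |00>, sqrt(2)/2 on |01>, 0 on |10>, 0 on |11>.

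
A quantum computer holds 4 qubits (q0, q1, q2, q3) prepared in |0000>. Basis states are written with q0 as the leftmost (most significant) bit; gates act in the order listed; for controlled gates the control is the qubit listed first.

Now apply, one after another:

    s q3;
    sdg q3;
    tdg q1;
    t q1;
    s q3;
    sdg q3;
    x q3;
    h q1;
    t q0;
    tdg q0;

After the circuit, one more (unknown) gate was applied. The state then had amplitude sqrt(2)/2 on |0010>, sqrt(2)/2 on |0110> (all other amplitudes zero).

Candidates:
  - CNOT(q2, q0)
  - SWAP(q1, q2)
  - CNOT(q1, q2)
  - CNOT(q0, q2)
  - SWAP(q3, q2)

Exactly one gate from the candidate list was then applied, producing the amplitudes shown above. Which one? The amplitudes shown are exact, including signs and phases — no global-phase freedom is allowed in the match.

The unique candidate consistent with the amplitudes is SWAP(q3, q2). Key observation: steps 1-6 multiply out to the identity, so the circuit reduces to the remaining gates.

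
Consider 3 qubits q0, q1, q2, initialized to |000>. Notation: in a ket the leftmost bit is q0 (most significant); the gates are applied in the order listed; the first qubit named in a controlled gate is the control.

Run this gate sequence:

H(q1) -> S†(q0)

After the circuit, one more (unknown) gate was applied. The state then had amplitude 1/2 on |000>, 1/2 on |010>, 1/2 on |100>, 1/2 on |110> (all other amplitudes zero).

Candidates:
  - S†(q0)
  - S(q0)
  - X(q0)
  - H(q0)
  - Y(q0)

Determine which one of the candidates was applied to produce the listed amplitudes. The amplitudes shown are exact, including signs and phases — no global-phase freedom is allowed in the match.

The applied gate was H(q0).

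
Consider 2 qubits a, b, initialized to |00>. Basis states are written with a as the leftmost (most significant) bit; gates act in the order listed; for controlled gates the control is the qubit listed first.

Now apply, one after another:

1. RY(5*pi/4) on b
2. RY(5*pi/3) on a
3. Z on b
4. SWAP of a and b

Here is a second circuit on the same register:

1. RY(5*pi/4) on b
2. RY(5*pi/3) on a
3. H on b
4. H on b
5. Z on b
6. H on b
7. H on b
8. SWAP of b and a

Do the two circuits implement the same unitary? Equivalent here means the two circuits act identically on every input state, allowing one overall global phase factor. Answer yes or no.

Yes: on every input state the two circuits agree up to one overall phase factor.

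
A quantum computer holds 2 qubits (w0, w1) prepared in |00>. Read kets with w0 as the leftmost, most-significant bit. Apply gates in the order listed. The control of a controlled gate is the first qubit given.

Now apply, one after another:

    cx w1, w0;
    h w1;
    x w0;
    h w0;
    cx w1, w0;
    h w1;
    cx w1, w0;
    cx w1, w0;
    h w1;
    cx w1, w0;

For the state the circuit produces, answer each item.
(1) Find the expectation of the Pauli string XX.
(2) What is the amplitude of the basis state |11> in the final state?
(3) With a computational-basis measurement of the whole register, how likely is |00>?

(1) In the final state, XX has expectation -1. Key observation: steps 5-10 multiply out to the identity, so the circuit reduces to the remaining gates.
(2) |11> carries amplitude -1/2 in the final state.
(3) A full measurement returns |00> with probability 1/4.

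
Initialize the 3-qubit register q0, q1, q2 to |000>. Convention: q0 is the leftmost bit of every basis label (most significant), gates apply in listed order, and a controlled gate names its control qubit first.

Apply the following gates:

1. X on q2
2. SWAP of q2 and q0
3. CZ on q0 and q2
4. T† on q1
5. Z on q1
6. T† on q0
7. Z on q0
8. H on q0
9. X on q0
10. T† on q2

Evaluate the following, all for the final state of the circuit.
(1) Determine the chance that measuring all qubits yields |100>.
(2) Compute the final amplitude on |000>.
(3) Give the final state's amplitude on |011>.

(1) A full measurement returns |100> with probability 1/2.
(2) The final state's coefficient on |000> equals -sqrt(2)*exp(3*I*pi/4)/2.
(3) The final state's coefficient on |011> equals 0.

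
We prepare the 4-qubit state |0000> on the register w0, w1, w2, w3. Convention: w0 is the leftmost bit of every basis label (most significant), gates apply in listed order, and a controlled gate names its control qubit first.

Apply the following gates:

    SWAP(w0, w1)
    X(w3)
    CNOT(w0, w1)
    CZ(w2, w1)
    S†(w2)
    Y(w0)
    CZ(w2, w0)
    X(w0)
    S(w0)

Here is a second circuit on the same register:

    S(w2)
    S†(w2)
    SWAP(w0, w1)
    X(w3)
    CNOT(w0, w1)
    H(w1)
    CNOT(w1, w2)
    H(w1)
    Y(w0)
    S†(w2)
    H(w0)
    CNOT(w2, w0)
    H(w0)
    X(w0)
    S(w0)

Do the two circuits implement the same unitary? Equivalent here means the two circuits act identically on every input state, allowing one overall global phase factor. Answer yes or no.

No, they are not equivalent — no single phase factor reconciles the two unitaries.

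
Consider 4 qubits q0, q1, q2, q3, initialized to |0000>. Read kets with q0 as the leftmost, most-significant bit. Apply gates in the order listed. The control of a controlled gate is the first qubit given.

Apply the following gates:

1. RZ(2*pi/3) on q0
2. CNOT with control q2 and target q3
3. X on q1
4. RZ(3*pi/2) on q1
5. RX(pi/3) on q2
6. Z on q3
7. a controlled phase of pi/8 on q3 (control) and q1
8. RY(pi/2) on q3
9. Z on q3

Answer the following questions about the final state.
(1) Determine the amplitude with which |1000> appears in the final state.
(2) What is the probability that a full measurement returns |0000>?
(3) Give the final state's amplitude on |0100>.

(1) |1000> carries amplitude 0 in the final state.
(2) The probability of measuring |0000> is 0.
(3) The amplitude on |0100> is sqrt(6)*exp(5*I*pi/12)/4.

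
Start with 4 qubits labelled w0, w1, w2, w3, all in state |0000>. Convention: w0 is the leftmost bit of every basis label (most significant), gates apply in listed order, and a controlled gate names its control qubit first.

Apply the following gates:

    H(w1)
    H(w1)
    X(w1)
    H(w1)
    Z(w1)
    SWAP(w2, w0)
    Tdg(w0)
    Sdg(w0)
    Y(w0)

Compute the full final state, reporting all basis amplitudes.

The final amplitudes are sqrt(2)*I/2 on |1000>, sqrt(2)*I/2 on |1100>, and 0 on every other basis state. Key observation: steps 2-5 multiply out to the identity, so the circuit reduces to the remaining gates.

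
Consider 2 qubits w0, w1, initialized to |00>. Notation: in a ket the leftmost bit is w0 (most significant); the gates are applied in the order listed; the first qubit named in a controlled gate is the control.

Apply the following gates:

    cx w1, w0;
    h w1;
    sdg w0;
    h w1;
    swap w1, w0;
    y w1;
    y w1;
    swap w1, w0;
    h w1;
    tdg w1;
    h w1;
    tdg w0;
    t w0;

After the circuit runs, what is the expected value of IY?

In the final state, IY has expectation sqrt(2)/2. Key observation: the block from step 4 through step 9 cancels to the identity and can be dropped.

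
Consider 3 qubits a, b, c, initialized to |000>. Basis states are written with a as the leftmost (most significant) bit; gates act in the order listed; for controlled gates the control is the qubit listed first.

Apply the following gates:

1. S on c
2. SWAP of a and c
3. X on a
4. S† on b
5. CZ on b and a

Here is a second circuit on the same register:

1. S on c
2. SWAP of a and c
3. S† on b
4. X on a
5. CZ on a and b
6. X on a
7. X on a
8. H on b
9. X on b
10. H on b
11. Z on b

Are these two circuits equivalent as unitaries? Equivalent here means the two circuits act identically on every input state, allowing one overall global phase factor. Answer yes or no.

Yes: on every input state the two circuits agree up to one overall phase factor.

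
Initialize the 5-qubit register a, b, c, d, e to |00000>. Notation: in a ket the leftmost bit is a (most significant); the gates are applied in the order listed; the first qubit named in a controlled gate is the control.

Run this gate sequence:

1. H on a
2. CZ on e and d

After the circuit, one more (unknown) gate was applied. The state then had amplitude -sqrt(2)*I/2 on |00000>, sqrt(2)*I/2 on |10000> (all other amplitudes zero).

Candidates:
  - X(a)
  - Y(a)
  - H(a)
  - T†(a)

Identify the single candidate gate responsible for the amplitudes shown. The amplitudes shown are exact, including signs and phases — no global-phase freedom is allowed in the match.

The unique candidate consistent with the amplitudes is Y(a).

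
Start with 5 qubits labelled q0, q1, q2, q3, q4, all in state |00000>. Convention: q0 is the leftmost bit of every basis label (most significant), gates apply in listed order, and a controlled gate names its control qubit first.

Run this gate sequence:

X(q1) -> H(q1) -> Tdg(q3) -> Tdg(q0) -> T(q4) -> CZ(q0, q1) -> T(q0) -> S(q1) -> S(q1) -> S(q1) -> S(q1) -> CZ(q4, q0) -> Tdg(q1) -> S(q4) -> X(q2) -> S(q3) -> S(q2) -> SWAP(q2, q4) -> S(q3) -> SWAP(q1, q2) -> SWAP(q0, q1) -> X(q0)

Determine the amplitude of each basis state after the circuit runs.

After the circuit, the state carries amplitude sqrt(2)*I/2 on |10001>, -sqrt(2)*exp(I*pi/4)/2 on |10101>, and 0 on every other basis state. Key observation: the block from step 8 through step 11 cancels to the identity and can be dropped.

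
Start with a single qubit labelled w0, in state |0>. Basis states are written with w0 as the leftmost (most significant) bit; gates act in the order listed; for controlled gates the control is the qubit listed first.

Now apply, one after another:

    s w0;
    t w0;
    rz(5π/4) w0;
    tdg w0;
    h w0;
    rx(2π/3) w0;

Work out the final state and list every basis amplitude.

After the circuit, the state carries amplitude (-sqrt(2) + sqrt(6)*I)*exp(3*I*pi/8)/4 on |0>, (-sqrt(2) + sqrt(6)*I)*exp(3*I*pi/8)/4 on |1>.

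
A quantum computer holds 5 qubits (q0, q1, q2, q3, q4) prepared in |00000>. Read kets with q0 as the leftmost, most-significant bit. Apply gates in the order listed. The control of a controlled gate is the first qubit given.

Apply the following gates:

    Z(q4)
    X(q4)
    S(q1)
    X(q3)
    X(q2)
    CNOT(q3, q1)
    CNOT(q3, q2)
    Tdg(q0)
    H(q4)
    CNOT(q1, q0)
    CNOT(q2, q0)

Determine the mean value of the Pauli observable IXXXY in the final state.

The observable IXXXY averages to 0.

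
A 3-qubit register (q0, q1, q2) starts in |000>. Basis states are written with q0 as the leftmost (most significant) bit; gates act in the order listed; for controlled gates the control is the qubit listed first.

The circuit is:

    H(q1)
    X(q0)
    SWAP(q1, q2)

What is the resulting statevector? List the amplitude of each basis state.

The final amplitudes are sqrt(2)/2 on |100>, sqrt(2)/2 on |101>, and 0 on every other basis state.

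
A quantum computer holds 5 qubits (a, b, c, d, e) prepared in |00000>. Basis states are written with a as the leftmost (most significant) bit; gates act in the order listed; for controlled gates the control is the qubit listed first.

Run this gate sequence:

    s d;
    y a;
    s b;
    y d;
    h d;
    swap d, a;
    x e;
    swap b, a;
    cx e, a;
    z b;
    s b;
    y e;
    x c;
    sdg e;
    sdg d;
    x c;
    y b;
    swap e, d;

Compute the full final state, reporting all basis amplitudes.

After the circuit, the state carries amplitude sqrt(2)/2 on |10001>, sqrt(2)*I/2 on |11001>, and 0 on every other basis state.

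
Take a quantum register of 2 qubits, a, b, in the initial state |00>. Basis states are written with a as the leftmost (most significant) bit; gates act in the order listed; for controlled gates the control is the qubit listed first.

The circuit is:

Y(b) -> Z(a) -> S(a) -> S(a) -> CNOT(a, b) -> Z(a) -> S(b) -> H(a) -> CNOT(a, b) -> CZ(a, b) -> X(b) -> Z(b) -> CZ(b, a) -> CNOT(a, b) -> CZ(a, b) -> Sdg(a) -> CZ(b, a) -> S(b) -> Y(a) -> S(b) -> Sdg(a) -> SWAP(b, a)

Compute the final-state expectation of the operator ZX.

The observable ZX averages to -1.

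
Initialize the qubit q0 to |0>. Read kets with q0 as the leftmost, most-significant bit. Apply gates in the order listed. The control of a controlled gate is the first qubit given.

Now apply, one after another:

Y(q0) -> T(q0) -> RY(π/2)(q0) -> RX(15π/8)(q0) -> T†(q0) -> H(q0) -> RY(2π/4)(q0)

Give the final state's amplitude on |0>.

|0> carries amplitude -sqrt(2)*(sin(pi/16) + I*cos(pi/16))/2 in the final state.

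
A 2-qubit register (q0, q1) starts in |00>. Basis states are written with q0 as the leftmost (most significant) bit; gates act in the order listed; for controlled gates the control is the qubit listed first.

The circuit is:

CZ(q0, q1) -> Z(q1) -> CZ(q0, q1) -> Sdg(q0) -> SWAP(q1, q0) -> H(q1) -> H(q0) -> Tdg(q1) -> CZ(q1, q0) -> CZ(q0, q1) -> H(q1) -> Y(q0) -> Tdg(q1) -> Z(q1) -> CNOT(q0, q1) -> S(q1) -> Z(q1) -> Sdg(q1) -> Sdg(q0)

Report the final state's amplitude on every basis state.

After the circuit, the state carries amplitude sqrt(2)*(-I - exp(I*pi/4))/4 on |00>, sqrt(2)*(1 - exp(I*pi/4))/4 on |01>, sqrt(2)*(-I + exp(3*I*pi/4))/4 on |10>, sqrt(2)*(-1 + exp(3*I*pi/4))/4 on |11>.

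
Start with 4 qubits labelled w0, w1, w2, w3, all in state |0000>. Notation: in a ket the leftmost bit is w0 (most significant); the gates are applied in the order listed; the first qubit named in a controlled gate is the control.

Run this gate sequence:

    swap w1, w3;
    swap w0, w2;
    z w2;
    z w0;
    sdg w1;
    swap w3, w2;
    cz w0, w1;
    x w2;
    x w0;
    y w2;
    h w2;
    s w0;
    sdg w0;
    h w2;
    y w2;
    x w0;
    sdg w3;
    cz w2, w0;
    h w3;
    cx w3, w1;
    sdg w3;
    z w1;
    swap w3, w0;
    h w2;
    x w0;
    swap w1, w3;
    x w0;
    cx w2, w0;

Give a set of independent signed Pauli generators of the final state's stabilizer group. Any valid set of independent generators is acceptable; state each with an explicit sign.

The final state is stabilized by the group generated by +XIIY, -IIXY, +ZIZZ, +IZII; other independent generating sets are equally valid.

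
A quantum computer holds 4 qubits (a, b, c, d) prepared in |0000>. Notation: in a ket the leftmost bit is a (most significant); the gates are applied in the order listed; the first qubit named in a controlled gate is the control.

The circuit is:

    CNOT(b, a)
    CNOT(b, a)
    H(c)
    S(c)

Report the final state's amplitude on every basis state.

After the circuit, the state carries amplitude sqrt(2)/2 on |0000>, sqrt(2)*I/2 on |0010>, and 0 on every other basis state.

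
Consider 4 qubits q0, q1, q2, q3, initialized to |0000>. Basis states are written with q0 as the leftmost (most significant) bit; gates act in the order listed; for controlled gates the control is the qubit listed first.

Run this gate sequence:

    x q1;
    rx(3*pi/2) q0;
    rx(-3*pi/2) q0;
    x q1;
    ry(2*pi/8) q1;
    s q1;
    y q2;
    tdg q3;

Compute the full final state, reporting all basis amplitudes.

After the circuit, the state carries amplitude I*sqrt(sqrt(2) + 2)/2 on |0010>, -sqrt(2 - sqrt(2))/2 on |0110>, and 0 on every other basis state. Key observation: gates 1-4 undo each other exactly, leaving only the rest of the circuit to track.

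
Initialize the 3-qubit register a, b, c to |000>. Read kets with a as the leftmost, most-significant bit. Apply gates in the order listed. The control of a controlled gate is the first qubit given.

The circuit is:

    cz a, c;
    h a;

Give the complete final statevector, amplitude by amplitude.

The resulting statevector has amplitude sqrt(2)/2 on |000>, sqrt(2)/2 on |100>, and 0 on every other basis state.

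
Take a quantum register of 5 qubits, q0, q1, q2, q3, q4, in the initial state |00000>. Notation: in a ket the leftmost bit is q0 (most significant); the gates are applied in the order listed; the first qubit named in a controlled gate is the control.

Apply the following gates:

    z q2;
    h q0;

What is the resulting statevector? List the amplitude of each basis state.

After the circuit, the state carries amplitude sqrt(2)/2 on |00000>, sqrt(2)/2 on |10000>, and 0 on every other basis state.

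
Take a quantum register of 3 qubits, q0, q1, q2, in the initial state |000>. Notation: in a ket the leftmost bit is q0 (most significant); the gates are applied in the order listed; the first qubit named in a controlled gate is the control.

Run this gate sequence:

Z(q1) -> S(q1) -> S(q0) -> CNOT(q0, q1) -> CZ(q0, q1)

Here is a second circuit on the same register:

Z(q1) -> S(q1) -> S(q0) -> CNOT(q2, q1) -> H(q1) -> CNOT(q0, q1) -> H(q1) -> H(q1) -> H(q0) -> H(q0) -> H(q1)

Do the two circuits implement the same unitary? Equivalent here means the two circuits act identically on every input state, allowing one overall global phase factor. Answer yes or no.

No, they are not equivalent — no single phase factor reconciles the two unitaries.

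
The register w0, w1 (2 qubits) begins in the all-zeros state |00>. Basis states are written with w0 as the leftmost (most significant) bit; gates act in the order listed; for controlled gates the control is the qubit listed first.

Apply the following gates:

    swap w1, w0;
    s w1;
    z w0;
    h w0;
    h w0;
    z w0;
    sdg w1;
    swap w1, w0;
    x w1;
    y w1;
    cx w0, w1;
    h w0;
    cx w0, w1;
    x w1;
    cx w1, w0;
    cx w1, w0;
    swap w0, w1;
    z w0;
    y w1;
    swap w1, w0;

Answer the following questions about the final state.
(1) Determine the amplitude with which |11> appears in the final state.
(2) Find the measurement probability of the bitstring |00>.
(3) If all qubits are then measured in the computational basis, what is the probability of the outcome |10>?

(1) |11> carries amplitude -sqrt(2)/2 in the final state. Key observation: gates 1-8 undo each other exactly, leaving only the rest of the circuit to track.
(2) Outcome |00> occurs with probability 1/2.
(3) Outcome |10> occurs with probability 0.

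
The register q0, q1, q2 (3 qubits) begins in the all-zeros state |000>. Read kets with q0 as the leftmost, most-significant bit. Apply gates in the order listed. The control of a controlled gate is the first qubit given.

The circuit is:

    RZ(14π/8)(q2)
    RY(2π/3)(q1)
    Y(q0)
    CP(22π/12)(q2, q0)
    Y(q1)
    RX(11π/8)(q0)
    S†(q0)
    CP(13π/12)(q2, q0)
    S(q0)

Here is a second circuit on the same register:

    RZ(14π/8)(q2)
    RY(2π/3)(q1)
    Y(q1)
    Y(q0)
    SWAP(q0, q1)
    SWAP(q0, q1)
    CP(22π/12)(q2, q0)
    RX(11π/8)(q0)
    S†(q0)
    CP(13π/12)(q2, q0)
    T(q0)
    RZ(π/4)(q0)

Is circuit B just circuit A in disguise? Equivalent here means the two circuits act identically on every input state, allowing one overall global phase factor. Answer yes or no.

Yes, they are equivalent — the unitaries differ by at most a global phase.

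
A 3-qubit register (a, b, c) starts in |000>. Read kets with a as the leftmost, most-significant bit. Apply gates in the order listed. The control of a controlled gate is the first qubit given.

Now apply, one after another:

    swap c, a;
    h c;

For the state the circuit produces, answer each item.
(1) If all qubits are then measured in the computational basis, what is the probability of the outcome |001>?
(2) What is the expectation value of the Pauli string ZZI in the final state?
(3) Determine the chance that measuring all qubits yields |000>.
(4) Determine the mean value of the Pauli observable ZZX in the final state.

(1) A full measurement returns |001> with probability 1/2.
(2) The expectation value of ZZI is 1.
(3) Outcome |000> occurs with probability 1/2.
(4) The observable ZZX averages to 1.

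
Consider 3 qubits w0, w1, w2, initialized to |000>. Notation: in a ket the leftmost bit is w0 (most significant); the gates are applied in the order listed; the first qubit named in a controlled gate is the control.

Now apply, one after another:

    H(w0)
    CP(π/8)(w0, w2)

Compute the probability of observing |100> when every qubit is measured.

The probability of measuring |100> is 1/2.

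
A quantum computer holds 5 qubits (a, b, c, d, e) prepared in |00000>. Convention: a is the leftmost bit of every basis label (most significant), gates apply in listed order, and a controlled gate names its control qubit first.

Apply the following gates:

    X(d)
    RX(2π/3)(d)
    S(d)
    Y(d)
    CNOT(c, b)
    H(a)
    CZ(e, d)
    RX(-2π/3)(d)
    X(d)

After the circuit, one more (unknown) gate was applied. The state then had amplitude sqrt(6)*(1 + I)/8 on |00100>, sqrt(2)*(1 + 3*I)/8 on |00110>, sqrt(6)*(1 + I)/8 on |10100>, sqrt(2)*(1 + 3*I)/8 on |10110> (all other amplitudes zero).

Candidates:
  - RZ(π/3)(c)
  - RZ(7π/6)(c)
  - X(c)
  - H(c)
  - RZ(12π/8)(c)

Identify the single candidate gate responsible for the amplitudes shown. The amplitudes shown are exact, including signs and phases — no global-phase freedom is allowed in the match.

The applied gate was X(c).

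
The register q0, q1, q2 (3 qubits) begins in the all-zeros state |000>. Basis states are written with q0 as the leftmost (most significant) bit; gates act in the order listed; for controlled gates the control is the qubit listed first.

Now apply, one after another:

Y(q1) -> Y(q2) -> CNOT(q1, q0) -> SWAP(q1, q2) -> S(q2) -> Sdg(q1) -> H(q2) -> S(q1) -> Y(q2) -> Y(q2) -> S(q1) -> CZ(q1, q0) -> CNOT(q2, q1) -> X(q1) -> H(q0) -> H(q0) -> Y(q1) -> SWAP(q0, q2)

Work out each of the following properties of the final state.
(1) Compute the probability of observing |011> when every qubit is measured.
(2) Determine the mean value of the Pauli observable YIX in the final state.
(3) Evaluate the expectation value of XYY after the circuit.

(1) The probability of measuring |011> is 1/2. Key observation: steps 15-16 multiply out to the identity, so the circuit reduces to the remaining gates.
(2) The expectation value of YIX is 0.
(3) The expectation value of XYY is 0.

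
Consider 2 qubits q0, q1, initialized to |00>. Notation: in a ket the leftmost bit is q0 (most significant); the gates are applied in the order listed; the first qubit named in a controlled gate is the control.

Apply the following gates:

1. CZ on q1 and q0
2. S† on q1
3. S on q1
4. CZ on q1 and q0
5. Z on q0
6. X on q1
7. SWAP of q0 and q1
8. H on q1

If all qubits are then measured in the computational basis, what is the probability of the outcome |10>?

A full measurement returns |10> with probability 1/2. Key observation: steps 1-4 multiply out to the identity, so the circuit reduces to the remaining gates.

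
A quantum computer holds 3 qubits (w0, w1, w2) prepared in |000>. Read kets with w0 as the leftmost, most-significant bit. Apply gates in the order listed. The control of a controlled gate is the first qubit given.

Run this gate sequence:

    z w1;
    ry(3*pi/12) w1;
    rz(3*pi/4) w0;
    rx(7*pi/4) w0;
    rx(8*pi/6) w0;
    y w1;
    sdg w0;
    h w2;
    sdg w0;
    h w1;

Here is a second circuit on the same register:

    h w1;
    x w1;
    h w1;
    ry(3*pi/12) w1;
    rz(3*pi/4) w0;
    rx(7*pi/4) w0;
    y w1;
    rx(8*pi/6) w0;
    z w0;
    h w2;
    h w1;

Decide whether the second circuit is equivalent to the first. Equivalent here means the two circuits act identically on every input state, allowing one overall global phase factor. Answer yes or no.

Yes: on every input state the two circuits agree up to one overall phase factor.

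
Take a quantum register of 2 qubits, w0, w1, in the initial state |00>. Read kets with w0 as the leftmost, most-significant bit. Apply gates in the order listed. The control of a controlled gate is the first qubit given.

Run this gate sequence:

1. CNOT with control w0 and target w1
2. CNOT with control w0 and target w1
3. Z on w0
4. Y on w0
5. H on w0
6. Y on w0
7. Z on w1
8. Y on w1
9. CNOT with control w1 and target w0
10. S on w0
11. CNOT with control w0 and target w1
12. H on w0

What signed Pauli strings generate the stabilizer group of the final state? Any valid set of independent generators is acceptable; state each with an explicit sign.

The stabilizer group can be generated by -XZ, -ZY, among other valid generating sets.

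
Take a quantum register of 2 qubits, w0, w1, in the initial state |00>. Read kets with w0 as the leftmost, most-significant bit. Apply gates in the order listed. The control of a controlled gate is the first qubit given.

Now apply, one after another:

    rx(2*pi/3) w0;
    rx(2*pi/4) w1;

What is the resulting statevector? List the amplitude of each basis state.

After the circuit, the state carries amplitude sqrt(2)/4 on |00>, -sqrt(2)*I/4 on |01>, -sqrt(6)*I/4 on |10>, -sqrt(6)/4 on |11>.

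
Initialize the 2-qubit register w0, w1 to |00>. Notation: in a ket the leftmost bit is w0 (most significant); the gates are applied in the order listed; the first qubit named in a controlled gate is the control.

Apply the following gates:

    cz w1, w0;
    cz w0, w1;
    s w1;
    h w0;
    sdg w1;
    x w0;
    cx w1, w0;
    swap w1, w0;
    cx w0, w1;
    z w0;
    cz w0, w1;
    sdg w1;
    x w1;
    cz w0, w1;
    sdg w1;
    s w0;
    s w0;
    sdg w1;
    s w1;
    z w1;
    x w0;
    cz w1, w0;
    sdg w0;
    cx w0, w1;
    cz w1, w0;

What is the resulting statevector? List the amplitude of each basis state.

The final amplitudes are 0 on |00>, 0 on |01>, -sqrt(2)/2 on |10>, sqrt(2)/2 on |11>.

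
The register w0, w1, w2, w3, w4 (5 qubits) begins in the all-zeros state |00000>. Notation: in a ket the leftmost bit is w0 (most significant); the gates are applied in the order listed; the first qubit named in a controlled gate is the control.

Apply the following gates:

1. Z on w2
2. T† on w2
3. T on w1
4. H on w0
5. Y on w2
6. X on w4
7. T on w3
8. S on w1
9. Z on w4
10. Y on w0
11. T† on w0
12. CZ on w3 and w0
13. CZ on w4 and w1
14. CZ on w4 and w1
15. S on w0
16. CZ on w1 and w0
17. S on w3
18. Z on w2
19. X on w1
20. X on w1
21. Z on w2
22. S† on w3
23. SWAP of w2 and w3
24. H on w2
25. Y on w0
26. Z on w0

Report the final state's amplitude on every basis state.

The final amplitudes are -exp(3*I*pi/4)/2 on |00011>, -exp(3*I*pi/4)/2 on |00111>, I/2 on |10011>, I/2 on |10111>, and 0 on every other basis state. Key observation: the block from step 17 through step 22 cancels to the identity and can be dropped.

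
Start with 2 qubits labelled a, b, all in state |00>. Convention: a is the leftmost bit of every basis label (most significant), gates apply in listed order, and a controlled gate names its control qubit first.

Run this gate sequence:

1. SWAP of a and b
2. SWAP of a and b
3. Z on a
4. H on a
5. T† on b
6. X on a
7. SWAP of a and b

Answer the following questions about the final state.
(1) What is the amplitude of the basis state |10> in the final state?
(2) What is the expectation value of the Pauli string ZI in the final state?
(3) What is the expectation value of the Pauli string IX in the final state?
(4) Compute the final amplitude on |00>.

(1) |10> carries amplitude 0 in the final state.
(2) The observable ZI averages to 1.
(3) In the final state, IX has expectation 1.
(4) The amplitude on |00> is sqrt(2)/2.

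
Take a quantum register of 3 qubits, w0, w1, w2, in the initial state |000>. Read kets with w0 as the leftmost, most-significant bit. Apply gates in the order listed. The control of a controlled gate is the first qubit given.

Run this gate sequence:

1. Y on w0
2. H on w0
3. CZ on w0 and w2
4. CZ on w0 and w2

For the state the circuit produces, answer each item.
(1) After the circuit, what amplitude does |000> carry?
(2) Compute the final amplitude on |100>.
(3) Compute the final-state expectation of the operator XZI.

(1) |000> carries amplitude sqrt(2)*I/2 in the final state. Key observation: gates 3-4 undo each other exactly, leaving only the rest of the circuit to track.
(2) |100> carries amplitude -sqrt(2)*I/2 in the final state.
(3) The observable XZI averages to -1.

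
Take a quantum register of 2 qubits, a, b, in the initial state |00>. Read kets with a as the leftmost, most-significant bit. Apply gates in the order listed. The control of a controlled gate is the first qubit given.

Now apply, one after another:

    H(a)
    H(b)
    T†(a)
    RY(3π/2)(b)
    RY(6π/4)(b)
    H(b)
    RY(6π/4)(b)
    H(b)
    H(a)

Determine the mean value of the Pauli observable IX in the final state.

The expectation value of IX is 0.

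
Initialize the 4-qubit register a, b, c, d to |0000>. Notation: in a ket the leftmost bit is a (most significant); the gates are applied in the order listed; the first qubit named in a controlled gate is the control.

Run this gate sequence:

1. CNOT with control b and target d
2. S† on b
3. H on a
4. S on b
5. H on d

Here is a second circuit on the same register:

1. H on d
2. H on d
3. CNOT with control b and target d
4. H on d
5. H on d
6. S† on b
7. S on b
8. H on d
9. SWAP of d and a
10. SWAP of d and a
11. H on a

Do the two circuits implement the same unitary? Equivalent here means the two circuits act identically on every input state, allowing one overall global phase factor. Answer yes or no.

Yes — the two circuits implement the same unitary up to a global phase.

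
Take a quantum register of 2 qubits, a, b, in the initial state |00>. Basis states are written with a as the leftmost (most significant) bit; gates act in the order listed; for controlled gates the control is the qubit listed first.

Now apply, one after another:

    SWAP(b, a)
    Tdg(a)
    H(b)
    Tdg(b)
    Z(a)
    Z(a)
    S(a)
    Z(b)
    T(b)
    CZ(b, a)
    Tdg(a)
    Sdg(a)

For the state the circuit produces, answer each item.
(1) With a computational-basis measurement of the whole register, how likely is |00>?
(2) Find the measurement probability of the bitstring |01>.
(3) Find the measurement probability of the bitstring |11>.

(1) Outcome |00> occurs with probability 1/2.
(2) A full measurement returns |01> with probability 1/2.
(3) A full measurement returns |11> with probability 0.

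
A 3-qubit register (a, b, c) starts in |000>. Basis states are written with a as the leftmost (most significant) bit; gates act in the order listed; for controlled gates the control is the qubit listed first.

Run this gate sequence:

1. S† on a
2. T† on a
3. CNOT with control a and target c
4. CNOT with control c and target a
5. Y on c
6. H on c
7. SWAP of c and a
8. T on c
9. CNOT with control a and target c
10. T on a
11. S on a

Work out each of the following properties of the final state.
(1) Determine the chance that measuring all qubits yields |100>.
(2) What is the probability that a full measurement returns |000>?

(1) Outcome |100> occurs with probability 0.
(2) A full measurement returns |000> with probability 1/2.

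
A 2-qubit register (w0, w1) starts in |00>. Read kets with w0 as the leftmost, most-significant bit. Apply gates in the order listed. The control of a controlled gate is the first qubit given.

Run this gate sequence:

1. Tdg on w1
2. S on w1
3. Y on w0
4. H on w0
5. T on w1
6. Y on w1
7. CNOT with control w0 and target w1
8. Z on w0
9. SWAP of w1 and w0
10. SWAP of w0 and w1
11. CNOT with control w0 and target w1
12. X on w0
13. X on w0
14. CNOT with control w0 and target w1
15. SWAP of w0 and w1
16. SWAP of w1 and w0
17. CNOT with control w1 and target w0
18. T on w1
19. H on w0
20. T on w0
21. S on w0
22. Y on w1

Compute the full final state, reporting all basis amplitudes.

After the circuit, the state carries amplitude exp(3*I*pi/4)/2 on |00>, -I/2 on |01>, I/2 on |10>, -exp(I*pi/4)/2 on |11>. Key observation: gates 9-16 undo each other exactly, leaving only the rest of the circuit to track.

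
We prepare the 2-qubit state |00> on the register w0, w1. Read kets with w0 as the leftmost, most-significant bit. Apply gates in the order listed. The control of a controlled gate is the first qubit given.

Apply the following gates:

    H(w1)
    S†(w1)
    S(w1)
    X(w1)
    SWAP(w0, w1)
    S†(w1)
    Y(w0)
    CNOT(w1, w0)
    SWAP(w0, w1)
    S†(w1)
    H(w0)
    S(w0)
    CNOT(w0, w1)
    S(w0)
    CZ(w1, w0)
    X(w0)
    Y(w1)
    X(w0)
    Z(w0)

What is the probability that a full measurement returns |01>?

Outcome |01> occurs with probability 1/4.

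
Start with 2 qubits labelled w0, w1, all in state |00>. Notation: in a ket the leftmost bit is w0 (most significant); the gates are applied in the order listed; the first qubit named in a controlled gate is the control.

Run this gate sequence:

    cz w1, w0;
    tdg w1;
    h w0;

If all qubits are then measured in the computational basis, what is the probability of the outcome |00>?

Outcome |00> occurs with probability 1/2.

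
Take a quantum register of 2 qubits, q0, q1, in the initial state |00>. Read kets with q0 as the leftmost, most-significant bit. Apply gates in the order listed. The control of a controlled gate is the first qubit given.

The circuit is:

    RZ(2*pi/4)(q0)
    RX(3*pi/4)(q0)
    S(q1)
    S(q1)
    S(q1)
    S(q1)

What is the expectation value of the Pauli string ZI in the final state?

The expectation value of ZI is -sqrt(2)/2. Key observation: gates 3-6 undo each other exactly, leaving only the rest of the circuit to track.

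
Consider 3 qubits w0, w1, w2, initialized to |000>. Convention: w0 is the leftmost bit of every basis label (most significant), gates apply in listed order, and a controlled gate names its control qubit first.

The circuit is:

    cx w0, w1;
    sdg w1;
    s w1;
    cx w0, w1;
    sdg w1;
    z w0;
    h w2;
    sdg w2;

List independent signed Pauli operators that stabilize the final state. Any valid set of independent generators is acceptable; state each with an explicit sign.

The final state is stabilized by the group generated by -IIY, +ZII, +IZI; other independent generating sets are equally valid. Key observation: steps 1-4 multiply out to the identity, so the circuit reduces to the remaining gates.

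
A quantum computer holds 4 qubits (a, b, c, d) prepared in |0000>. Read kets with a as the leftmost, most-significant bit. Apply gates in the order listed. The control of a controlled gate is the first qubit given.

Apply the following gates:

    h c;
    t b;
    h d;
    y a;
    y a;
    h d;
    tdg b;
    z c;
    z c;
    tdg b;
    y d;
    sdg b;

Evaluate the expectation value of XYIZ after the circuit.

In the final state, XYIZ has expectation 0.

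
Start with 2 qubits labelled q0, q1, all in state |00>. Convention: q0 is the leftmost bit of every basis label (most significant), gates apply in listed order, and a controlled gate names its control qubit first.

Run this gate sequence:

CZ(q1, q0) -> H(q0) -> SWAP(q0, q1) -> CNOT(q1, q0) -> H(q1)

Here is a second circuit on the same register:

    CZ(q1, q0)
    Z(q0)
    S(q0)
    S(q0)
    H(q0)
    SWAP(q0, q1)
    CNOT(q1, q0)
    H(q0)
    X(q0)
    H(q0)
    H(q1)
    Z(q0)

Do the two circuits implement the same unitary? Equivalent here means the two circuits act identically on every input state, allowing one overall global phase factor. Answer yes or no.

Yes — the two circuits implement the same unitary up to a global phase.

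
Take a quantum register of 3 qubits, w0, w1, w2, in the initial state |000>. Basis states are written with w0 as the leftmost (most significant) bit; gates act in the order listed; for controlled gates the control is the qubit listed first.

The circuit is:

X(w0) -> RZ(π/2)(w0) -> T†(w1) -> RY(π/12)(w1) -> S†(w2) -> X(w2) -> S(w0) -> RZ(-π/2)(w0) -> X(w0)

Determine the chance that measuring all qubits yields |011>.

Outcome |011> occurs with probability -sqrt(6)/8 - sqrt(2)/8 + 1/2.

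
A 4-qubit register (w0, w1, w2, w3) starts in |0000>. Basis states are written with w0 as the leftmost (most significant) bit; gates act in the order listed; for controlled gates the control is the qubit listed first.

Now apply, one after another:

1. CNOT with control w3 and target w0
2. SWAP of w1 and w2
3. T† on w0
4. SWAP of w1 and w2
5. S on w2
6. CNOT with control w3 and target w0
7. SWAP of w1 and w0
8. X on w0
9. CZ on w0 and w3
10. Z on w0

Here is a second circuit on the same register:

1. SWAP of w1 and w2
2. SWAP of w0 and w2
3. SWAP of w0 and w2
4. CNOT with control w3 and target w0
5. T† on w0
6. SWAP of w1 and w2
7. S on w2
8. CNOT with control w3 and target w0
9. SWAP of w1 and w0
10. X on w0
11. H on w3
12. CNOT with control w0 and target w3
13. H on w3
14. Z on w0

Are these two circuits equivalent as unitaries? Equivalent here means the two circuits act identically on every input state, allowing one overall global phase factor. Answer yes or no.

Yes — the two circuits implement the same unitary up to a global phase.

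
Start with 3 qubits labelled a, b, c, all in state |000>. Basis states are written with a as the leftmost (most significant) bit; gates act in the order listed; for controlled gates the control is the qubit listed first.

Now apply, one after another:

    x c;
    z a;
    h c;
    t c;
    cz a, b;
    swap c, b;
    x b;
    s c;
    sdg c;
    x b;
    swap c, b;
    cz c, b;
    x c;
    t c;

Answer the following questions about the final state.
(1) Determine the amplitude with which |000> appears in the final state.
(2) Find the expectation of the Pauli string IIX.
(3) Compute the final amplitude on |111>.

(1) The final state's coefficient on |000> equals -sqrt(2)*exp(I*pi/4)/2. Key observation: steps 6-11 multiply out to the identity, so the circuit reduces to the remaining gates.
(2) The observable IIX averages to -1.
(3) The final state's coefficient on |111> equals 0.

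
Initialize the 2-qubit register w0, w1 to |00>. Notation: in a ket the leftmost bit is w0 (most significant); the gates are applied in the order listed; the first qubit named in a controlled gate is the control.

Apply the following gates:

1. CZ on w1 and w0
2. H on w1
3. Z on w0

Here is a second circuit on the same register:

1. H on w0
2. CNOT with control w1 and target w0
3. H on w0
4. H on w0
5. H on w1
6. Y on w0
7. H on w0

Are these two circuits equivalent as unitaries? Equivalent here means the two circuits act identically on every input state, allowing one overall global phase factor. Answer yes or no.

No: there is an input state on which the two circuits produce genuinely different outputs (not merely differing by a phase).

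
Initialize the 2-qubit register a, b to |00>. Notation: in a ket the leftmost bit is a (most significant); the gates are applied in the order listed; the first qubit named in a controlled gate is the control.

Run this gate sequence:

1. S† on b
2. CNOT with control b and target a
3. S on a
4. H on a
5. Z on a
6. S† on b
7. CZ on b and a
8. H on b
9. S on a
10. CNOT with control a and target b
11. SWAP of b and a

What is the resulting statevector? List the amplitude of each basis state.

After the circuit, the state carries amplitude 1/2 on |00>, -I/2 on |01>, 1/2 on |10>, -I/2 on |11>.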